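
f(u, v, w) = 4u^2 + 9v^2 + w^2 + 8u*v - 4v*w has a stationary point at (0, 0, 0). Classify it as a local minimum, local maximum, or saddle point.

local minimum

The Hessian at the origin is H = [[8, 8, 0], [8, 18, -4], [0, -4, 2]].
An LDLᵀ factorisation of H has diagonal entries 8, 10, 2/5.
That gives 3 positive pivots.
H is positive definite, so the origin is a strict local minimum.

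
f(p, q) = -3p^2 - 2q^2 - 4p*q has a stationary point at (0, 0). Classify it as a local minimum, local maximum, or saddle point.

The Hessian at the origin is H = [[-6, -4], [-4, -4]].
det H = -6·-4 − (-4)² = 8 > 0 and H[1,1] = -6 < 0, so H is negative definite.
Therefore the origin is a local maximum.

local maximum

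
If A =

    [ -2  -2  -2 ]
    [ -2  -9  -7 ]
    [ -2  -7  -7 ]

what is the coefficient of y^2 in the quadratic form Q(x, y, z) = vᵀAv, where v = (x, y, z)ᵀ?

-9

The coefficient of y^2 is the diagonal entry A[2,2] = -9.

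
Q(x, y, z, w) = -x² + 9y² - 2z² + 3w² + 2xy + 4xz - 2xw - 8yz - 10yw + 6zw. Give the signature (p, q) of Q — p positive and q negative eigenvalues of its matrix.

(3, 1)

Write A = [[-1, 1, 2, -1], [1, 9, -4, -5], [2, -4, -2, 3], [-1, -5, 3, 3]].
Congruent diagonalization of A (simultaneous row and column reduction) yields pivots -1, 10, 8/5, 3/8.
So there are 3 positive, 1 negative pivots.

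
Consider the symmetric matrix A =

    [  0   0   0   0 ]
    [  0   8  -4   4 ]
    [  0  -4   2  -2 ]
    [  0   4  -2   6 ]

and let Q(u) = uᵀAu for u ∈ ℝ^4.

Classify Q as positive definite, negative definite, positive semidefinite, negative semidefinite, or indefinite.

positive semidefinite

Applying the same elementary operations to the rows and columns of A produces a congruent diagonal matrix with entries 0, 8, 0, 4.
That gives 2 positive, 2 zero pivots.
Hence Q is positive semidefinite.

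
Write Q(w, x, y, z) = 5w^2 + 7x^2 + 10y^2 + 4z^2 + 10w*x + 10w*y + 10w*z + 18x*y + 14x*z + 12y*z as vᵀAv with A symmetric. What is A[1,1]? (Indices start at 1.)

The coefficient of w^2 in Q is 5, and that is exactly A[1,1].

5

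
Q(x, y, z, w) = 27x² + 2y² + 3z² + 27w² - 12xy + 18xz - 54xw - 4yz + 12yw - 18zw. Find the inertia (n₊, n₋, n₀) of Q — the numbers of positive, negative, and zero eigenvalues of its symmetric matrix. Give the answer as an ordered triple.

(2, 0, 2)

Write A = [[27, -6, 9, -27], [-6, 2, -2, 6], [9, -2, 3, -9], [-27, 6, -9, 27]].
Congruent diagonalization of A (simultaneous row and column reduction) yields pivots 27, 2/3, 0, 0.
So there are 2 positive, 2 zero pivots.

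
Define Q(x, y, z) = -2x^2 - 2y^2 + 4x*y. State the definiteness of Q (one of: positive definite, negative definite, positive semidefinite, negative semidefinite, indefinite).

The symmetric matrix is A = [[-2, 2, 0], [2, -2, 0], [0, 0, 0]].
Symmetric row and column elimination reduces A to a congruent diagonal form with pivots -2, 0, 0.
Counting signs: 1 negative, 2 zero.
Hence Q is negative semidefinite.

negative semidefinite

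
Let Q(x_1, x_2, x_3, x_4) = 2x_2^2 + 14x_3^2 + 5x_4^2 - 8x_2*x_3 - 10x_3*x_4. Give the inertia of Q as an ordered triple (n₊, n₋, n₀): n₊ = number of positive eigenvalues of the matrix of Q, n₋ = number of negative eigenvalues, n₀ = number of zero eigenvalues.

(3, 0, 1)

Write A = [[0, 0, 0, 0], [0, 2, -4, 0], [0, -4, 14, -5], [0, 0, -5, 5]].
Symmetric row and column elimination reduces A to a congruent diagonal form with pivots 0, 2, 6, 5/6.
Counting signs: 3 positive, 1 zero.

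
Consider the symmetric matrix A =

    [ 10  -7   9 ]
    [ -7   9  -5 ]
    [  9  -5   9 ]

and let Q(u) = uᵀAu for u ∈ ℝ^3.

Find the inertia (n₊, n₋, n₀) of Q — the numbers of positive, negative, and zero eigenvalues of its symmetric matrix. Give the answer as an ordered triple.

(3, 0, 0)

Symmetric row and column elimination reduces A to a congruent diagonal form with pivots 10, 41/10, 20/41.
Counting signs: 3 positive.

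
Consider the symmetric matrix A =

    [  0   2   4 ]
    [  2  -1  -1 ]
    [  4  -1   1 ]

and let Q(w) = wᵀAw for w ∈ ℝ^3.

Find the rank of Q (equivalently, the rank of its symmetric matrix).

3

Row reduction of A gives 3 nonzero rows, so rank A = 3.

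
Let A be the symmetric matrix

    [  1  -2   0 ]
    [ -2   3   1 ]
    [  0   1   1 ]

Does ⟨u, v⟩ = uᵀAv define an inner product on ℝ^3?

no

Congruent diagonalization of A (simultaneous row and column reduction) yields pivots 1, -1, 2.
So there are 2 positive, 1 negative pivots.
Hence Q is indefinite.
⟨·,·⟩ is an inner product exactly when A is positive definite.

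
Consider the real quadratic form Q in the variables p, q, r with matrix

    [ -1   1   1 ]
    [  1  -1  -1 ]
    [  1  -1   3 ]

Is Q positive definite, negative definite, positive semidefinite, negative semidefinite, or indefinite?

Row-reducing A symmetrically gives the diagonal entries -1, 0, 4.
Counting signs: 1 positive, 1 negative, 1 zero.
Hence Q is indefinite.

indefinite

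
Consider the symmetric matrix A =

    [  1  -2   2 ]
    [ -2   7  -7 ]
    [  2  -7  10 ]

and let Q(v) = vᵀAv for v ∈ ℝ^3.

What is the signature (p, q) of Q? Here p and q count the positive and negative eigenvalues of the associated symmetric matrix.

Row-reducing A symmetrically gives the diagonal entries 1, 3, 3.
That gives 3 positive pivots.

(3, 0)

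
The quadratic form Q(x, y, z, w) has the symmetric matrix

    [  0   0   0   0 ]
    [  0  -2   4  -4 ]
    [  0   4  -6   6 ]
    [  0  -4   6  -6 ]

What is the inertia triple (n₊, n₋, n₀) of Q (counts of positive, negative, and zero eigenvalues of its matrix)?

(1, 1, 2)

Applying the same elementary operations to the rows and columns of A produces a congruent diagonal matrix with entries 0, -2, 2, 0.
That gives 1 positive, 1 negative, 2 zero pivots.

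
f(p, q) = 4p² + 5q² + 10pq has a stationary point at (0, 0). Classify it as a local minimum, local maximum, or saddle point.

The Hessian at the origin is H = [[8, 10], [10, 10]].
det H = 8·10 − (10)² = -20 < 0, so H is indefinite.
Therefore the origin is a saddle point.

saddle point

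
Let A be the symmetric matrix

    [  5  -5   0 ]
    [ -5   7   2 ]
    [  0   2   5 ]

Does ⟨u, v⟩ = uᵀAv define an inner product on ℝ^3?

An LDLᵀ factorisation of A has diagonal entries 5, 2, 3.
That gives 3 positive pivots.
Hence Q is positive definite.
⟨·,·⟩ is an inner product exactly when A is positive definite.

yes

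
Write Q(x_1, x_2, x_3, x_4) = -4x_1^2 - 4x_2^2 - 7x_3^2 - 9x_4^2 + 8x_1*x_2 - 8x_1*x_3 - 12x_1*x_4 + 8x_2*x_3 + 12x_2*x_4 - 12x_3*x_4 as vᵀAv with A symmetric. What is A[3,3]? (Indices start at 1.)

The coefficient of x_3^2 in Q is -7, and that is exactly A[3,3].

-7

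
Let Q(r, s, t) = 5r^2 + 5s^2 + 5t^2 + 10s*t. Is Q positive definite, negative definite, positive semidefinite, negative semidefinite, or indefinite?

The associated matrix is A = [[5, 0, 0], [0, 5, 5], [0, 5, 5]].
Applying the same elementary operations to the rows and columns of A produces a congruent diagonal matrix with entries 5, 5, 0.
Counting signs: 2 positive, 1 zero.
Hence Q is positive semidefinite.

positive semidefinite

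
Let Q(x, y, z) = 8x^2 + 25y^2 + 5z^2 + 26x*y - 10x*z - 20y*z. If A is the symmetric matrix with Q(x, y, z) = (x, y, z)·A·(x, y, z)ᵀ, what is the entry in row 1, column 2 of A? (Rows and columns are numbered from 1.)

13

The coefficient of x·y in Q is 26. For a symmetric A this equals A[1,2] + A[2,1] = 2·A[1,2].
So A[1,2] = 26/2 = 13.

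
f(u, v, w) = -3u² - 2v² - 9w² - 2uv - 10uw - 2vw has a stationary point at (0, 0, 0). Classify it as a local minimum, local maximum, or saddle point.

The Hessian at the origin is H = [[-6, -2, -10], [-2, -4, -2], [-10, -2, -18]].
Applying the same elementary operations to the rows and columns of H produces a congruent diagonal matrix with entries -6, -10/3, -4/5.
That gives 3 negative pivots.
H is negative definite, so the origin is a strict local maximum.

local maximum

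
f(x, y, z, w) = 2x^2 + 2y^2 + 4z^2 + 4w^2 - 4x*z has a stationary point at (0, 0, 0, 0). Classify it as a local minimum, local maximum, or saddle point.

local minimum

The Hessian at the origin is H = [[4, 0, -4, 0], [0, 4, 0, 0], [-4, 0, 8, 0], [0, 0, 0, 8]].
An LDLᵀ factorisation of H has diagonal entries 4, 4, 4, 8.
Counting signs: 4 positive.
H is positive definite, so the origin is a strict local minimum.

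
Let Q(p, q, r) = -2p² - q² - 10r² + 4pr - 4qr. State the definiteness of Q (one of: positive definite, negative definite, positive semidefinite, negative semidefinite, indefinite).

The symmetric matrix of Q is A = [[-2, 0, 2], [0, -1, -2], [2, -2, -10]].
Leading principal minors: Δ_1 = -2, Δ_2 = 2, Δ_3 = -8.
The signs alternate starting with Δ_1 < 0, so by Sylvester's criterion Q is negative definite.

negative definite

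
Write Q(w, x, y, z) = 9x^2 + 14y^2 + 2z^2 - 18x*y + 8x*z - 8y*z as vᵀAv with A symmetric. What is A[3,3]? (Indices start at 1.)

The coefficient of y^2 in Q is 14, and that is exactly A[3,3].

14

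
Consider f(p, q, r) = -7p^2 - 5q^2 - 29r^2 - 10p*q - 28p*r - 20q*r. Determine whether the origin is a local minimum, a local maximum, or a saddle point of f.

local maximum

The Hessian at the origin is H = [[-14, -10, -28], [-10, -10, -20], [-28, -20, -58]].
Symmetric row and column elimination reduces H to a congruent diagonal form with pivots -14, -20/7, -2.
Counting signs: 3 negative.
H is negative definite, so the origin is a strict local maximum.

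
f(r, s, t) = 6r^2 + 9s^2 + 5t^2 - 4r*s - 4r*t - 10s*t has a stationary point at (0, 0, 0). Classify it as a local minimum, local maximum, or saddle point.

local minimum

The Hessian at the origin is H = [[12, -4, -4], [-4, 18, -10], [-4, -10, 10]].
Symmetric row and column elimination reduces H to a congruent diagonal form with pivots 12, 50/3, 24/25.
So there are 3 positive pivots.
H is positive definite, so the origin is a strict local minimum.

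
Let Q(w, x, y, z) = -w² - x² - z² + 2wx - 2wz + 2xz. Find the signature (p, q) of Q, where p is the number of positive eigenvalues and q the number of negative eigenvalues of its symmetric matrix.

(0, 1)

Write A = [[-1, 1, 0, -1], [1, -1, 0, 1], [0, 0, 0, 0], [-1, 1, 0, -1]].
Row-reducing A symmetrically gives the diagonal entries -1, 0, 0, 0.
Counting signs: 1 negative, 3 zero.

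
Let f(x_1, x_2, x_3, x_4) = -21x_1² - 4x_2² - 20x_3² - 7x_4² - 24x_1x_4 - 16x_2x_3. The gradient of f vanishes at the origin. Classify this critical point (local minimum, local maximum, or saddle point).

local maximum

The Hessian at the origin is H = [[-42, 0, 0, -24], [0, -8, -16, 0], [0, -16, -40, 0], [-24, 0, 0, -14]].
Symmetric row and column elimination reduces H to a congruent diagonal form with pivots -42, -8, -8, -2/7.
So there are 4 negative pivots.
H is negative definite, so the origin is a strict local maximum.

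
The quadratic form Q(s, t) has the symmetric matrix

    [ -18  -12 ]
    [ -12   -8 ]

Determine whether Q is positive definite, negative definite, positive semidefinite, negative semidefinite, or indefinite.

negative semidefinite

Row-reducing A symmetrically gives the diagonal entries -18, 0.
That gives 1 negative, 1 zero pivots.
Hence Q is negative semidefinite.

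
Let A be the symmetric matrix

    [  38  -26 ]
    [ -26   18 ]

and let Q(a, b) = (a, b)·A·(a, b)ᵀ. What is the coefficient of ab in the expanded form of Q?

-52

The coefficient of ab is A[1,2] + A[2,1] = 2·(-26) = -52.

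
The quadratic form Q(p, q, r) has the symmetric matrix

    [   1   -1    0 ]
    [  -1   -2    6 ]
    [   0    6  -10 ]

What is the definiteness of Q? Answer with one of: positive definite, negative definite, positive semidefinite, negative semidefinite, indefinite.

Symmetric row and column elimination reduces A to a congruent diagonal form with pivots 1, -3, 2.
That gives 2 positive, 1 negative pivots.
Hence Q is indefinite.

indefinite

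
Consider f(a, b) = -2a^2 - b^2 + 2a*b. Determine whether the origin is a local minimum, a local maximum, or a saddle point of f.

The Hessian at the origin is H = [[-4, 2], [2, -2]].
det H = -4·-2 − (2)² = 4 > 0 and H[1,1] = -4 < 0, so H is negative definite.
Therefore the origin is a local maximum.

local maximum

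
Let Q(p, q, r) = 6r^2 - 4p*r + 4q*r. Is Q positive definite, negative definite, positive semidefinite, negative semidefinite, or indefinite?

indefinite

The symmetric matrix is A = [[0, 0, -2], [0, 0, 2], [-2, 2, 6]].
A is congruent to a diagonal matrix with 1 positive, 1 negative and 1 zero entries, so Q is indefinite.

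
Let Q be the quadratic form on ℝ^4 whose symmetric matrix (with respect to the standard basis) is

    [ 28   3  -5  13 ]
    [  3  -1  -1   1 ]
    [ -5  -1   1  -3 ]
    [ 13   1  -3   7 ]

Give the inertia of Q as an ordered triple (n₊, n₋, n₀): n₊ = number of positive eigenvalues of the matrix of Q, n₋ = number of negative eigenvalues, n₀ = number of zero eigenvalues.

Row-reducing A symmetrically gives the diagonal entries 28, -37/28, 10/37, 0.
Counting signs: 2 positive, 1 negative, 1 zero.

(2, 1, 1)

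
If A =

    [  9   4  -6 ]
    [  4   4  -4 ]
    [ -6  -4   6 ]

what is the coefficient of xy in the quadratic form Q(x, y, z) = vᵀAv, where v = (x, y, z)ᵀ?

The coefficient of xy is A[1,2] + A[2,1] = 2·4 = 8.

8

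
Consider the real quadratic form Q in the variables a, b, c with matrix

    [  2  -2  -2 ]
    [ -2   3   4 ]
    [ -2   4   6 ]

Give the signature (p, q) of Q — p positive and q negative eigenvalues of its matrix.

(2, 0)

Symmetric row and column elimination reduces A to a congruent diagonal form with pivots 2, 1, 0.
That gives 2 positive, 1 zero pivots.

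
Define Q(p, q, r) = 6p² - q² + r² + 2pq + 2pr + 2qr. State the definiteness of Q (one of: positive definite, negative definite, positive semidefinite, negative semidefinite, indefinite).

The symmetric matrix is A = [[6, 1, 1], [1, -1, 1], [1, 1, 1]].
Row-reducing A symmetrically gives the diagonal entries 6, -7/6, 10/7.
So there are 2 positive, 1 negative pivots.
Hence Q is indefinite.

indefinite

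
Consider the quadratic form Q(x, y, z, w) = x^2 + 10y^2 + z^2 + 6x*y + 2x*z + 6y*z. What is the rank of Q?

2

The symmetric matrix is A = [[1, 3, 1, 0], [3, 10, 3, 0], [1, 3, 1, 0], [0, 0, 0, 0]].
Symmetric row and column elimination reduces A to a congruent diagonal form with pivots 1, 1, 0, 0.
So there are 2 positive, 2 zero pivots.
The rank is the number of nonzero pivots: 2.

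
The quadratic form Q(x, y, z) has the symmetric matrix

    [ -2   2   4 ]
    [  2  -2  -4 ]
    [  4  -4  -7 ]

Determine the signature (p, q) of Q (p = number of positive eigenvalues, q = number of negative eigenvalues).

(1, 1)

Row-reducing A symmetrically gives the diagonal entries -2, 0, 1.
So there are 1 positive, 1 negative, 1 zero pivots.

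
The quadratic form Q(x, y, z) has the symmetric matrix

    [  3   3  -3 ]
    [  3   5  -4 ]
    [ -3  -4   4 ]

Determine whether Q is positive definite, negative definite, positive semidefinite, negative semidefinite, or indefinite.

positive definite

Congruent diagonalization of A (simultaneous row and column reduction) yields pivots 3, 2, 1/2.
So there are 3 positive pivots.
Hence Q is positive definite.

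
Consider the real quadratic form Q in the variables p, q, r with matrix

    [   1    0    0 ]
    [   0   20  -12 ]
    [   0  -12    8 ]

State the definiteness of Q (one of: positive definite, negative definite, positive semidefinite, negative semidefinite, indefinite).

Applying the same elementary operations to the rows and columns of A produces a congruent diagonal matrix with entries 1, 20, 4/5.
That gives 3 positive pivots.
Hence Q is positive definite.

positive definite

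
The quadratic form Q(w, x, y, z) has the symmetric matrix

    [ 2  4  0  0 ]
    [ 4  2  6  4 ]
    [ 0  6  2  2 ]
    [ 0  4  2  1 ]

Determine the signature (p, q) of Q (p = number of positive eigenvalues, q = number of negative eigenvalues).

(2, 2)

Congruent diagonalization of A (simultaneous row and column reduction) yields pivots 2, -6, 8, -5/6.
So there are 2 positive, 2 negative pivots.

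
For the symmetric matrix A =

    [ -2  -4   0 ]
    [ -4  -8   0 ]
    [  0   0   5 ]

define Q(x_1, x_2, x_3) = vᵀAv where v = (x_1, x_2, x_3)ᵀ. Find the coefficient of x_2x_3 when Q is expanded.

The coefficient of x_2x_3 is A[2,3] + A[3,2] = 2·0 = 0.

0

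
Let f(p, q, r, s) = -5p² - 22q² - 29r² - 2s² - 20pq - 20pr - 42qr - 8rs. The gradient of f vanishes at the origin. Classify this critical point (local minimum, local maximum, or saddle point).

local maximum

The Hessian at the origin is H = [[-10, -20, -20, 0], [-20, -44, -42, 0], [-20, -42, -58, -8], [0, 0, -8, -4]].
An LDLᵀ factorisation of H has diagonal entries -10, -4, -17, -4/17.
Counting signs: 4 negative.
H is negative definite, so the origin is a strict local maximum.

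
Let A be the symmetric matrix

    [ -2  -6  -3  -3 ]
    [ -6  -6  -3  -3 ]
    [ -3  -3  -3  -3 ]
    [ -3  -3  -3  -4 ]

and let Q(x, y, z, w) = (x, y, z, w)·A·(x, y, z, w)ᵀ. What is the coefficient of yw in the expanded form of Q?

The coefficient of yw is A[2,4] + A[4,2] = 2·(-3) = -6.

-6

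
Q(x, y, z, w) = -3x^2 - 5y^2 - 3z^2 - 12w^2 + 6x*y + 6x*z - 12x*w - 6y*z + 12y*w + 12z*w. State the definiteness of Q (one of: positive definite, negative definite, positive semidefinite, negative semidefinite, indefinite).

negative semidefinite

The symmetric matrix is A = [[-3, 3, 3, -6], [3, -5, -3, 6], [3, -3, -3, 6], [-6, 6, 6, -12]].
Row-reducing A symmetrically gives the diagonal entries -3, -2, 0, 0.
So there are 2 negative, 2 zero pivots.
Hence Q is negative semidefinite.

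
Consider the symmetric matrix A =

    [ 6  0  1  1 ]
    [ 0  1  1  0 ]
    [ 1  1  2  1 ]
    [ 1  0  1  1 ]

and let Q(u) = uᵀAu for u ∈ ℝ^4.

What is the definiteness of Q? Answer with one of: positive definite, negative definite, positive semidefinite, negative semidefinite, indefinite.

positive semidefinite

Row-reducing A symmetrically gives the diagonal entries 6, 1, 5/6, 0.
So there are 3 positive, 1 zero pivots.
Hence Q is positive semidefinite.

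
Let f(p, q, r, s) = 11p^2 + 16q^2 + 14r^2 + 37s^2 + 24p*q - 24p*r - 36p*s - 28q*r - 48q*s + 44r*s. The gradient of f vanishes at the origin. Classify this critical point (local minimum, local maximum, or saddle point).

saddle point

The Hessian at the origin is H = [[22, 24, -24, -36], [24, 32, -28, -48], [-24, -28, 28, 44], [-36, -48, 44, 74]].
Row-reducing H symmetrically gives the diagonal entries 22, 64/11, 5/4, -6/5.
That gives 3 positive, 1 negative pivots.
H is indefinite, so the origin is a saddle point.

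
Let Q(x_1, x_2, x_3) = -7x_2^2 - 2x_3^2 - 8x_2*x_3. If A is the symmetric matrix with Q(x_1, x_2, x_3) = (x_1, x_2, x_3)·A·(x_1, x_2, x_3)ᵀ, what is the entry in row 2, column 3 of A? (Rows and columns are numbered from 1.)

-4

The coefficient of x_2·x_3 in Q is -8. For a symmetric A this equals A[2,3] + A[3,2] = 2·A[2,3].
So A[2,3] = -8/2 = -4.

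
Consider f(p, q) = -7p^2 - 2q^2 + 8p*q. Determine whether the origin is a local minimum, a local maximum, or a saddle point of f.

The Hessian at the origin is H = [[-14, 8], [8, -4]].
det H = -14·-4 − (8)² = -8 < 0, so H is indefinite.
Therefore the origin is a saddle point.

saddle point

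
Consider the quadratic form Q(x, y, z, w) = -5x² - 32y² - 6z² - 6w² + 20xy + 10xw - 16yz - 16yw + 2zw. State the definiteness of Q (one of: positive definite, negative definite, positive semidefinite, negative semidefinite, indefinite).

negative definite

The symmetric matrix of Q is A = [[-5, 10, 0, 5], [10, -32, -8, -8], [0, -8, -6, 1], [5, -8, 1, -6]].
Leading principal minors: Δ_1 = -5, Δ_2 = 60, Δ_3 = -40, Δ_4 = 20.
The signs alternate starting with Δ_1 < 0, so by Sylvester's criterion Q is negative definite.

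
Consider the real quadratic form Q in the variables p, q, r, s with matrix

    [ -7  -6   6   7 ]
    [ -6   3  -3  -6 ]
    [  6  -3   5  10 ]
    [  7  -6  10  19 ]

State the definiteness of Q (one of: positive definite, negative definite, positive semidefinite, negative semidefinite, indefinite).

indefinite

Row-reducing A symmetrically gives the diagonal entries -7, 57/7, 2, 6/19.
That gives 3 positive, 1 negative pivots.
Hence Q is indefinite.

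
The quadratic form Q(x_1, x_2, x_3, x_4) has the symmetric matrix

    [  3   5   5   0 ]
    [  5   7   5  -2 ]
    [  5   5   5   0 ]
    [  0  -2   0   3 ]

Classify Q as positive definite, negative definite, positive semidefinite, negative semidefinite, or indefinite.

Symmetric row and column elimination reduces A to a congruent diagonal form with pivots 3, -4/3, 5, 1.
Counting signs: 3 positive, 1 negative.
Hence Q is indefinite.

indefinite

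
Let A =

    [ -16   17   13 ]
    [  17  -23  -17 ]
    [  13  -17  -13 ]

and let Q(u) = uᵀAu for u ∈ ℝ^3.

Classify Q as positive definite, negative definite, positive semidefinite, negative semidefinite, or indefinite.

negative definite

Leading principal minors: Δ_1 = -16, Δ_2 = 79, Δ_3 = -30.
The signs alternate starting with Δ_1 < 0, so by Sylvester's criterion Q is negative definite.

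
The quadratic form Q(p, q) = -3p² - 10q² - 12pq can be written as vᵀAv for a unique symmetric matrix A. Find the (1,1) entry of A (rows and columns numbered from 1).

The coefficient of p² in Q is -3, and that is exactly A[1,1].

-3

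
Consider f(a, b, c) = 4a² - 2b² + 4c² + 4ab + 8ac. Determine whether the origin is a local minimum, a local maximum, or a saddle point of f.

The Hessian at the origin is H = [[8, 4, 8], [4, -4, 0], [8, 0, 8]].
Row-reducing H symmetrically gives the diagonal entries 8, -6, 8/3.
Counting signs: 2 positive, 1 negative.
H is indefinite, so the origin is a saddle point.

saddle point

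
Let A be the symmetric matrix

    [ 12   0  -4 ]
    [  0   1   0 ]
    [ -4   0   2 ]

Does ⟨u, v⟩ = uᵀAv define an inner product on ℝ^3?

Leading principal minors: Δ_1 = 12, Δ_2 = 12, Δ_3 = 8.
All leading principal minors are positive, so by Sylvester's criterion Q is positive definite.
⟨·,·⟩ is an inner product exactly when A is positive definite.

yes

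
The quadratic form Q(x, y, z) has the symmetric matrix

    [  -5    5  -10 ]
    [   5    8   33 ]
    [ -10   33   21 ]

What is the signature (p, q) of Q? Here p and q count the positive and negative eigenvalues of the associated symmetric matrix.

Congruent diagonalization of A (simultaneous row and column reduction) yields pivots -5, 13, 4/13.
Counting signs: 2 positive, 1 negative.

(2, 1)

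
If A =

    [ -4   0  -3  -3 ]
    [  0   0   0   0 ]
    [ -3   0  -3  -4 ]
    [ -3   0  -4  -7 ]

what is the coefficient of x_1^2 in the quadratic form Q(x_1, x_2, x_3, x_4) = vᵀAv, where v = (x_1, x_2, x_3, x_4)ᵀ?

-4

The coefficient of x_1^2 is the diagonal entry A[1,1] = -4.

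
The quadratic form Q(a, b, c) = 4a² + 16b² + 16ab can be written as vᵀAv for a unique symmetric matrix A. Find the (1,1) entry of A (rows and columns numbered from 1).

The coefficient of a² in Q is 4, and that is exactly A[1,1].

4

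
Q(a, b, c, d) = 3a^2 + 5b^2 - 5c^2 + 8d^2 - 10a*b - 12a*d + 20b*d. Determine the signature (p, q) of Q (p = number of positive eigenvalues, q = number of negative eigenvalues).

(1, 3)

The symmetric matrix is A = [[3, -5, 0, -6], [-5, 5, 0, 10], [0, 0, -5, 0], [-6, 10, 0, 8]].
An LDLᵀ factorisation of A has diagonal entries 3, -10/3, -5, -4.
That gives 1 positive, 3 negative pivots.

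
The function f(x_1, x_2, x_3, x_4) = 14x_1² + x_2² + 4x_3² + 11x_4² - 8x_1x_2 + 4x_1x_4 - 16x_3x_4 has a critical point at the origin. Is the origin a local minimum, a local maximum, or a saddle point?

The Hessian at the origin is H = [[28, -8, 0, 4], [-8, 2, 0, 0], [0, 0, 8, -16], [4, 0, -16, 22]].
An LDLᵀ factorisation of H has diagonal entries 28, -2/7, 8, -6.
So there are 2 positive, 2 negative pivots.
H is indefinite, so the origin is a saddle point.

saddle point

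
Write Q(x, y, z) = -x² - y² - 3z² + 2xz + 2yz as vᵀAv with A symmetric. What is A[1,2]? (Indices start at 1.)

The coefficient of x·y in Q is 0. For a symmetric A this equals A[1,2] + A[2,1] = 2·A[1,2].
So A[1,2] = 0/2 = 0.

0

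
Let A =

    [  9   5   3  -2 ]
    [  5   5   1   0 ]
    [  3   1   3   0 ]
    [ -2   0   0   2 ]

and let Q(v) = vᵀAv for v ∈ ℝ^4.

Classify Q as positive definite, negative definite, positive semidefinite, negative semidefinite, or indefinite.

Leading principal minors: Δ_1 = 9, Δ_2 = 20, Δ_3 = 36, Δ_4 = 16.
All leading principal minors are positive, so by Sylvester's criterion Q is positive definite.

positive definite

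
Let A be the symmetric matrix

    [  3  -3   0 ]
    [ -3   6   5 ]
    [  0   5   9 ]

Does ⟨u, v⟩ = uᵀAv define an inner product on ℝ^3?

Leading principal minors: Δ_1 = 3, Δ_2 = 9, Δ_3 = 6.
All leading principal minors are positive, so by Sylvester's criterion Q is positive definite.
⟨·,·⟩ is an inner product exactly when A is positive definite.

yes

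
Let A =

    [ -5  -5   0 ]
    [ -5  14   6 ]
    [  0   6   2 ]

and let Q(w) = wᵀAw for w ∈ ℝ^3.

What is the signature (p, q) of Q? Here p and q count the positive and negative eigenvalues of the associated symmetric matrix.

Symmetric row and column elimination reduces A to a congruent diagonal form with pivots -5, 19, 2/19.
So there are 2 positive, 1 negative pivots.

(2, 1)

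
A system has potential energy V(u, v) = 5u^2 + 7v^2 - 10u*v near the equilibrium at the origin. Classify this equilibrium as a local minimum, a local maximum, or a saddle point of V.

local minimum

The Hessian at the origin is H = [[10, -10], [-10, 14]].
det H = 10·14 − (-10)² = 40 > 0 and H[1,1] = 10 > 0, so H is positive definite.
Therefore the origin is a local minimum.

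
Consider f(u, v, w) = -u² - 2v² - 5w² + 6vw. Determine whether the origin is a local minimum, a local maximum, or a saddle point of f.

local maximum

The Hessian at the origin is H = [[-2, 0, 0], [0, -4, 6], [0, 6, -10]].
Applying the same elementary operations to the rows and columns of H produces a congruent diagonal matrix with entries -2, -4, -1.
That gives 3 negative pivots.
H is negative definite, so the origin is a strict local maximum.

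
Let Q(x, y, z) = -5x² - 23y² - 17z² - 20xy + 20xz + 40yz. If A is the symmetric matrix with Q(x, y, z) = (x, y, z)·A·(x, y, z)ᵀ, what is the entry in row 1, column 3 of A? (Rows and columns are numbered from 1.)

10

The coefficient of x·z in Q is 20. For a symmetric A this equals A[1,3] + A[3,1] = 2·A[1,3].
So A[1,3] = 20/2 = 10.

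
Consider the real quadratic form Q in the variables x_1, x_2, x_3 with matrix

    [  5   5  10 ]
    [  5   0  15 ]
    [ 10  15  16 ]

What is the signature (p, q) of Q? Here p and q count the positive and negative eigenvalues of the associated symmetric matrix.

Applying the same elementary operations to the rows and columns of A produces a congruent diagonal matrix with entries 5, -5, 1.
So there are 2 positive, 1 negative pivots.

(2, 1)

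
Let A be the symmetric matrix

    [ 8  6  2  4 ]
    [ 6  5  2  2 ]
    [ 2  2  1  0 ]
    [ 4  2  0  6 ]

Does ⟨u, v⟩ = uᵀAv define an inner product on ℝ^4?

Congruent diagonalization of A (simultaneous row and column reduction) yields pivots 8, 1/2, 0, 2.
Counting signs: 3 positive, 1 zero.
Hence Q is positive semidefinite.
⟨·,·⟩ is an inner product exactly when A is positive definite.

no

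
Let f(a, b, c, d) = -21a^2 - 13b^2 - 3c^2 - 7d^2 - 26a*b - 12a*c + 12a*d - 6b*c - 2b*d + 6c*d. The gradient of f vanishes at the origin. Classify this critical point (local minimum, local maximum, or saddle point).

The Hessian at the origin is H = [[-42, -26, -12, 12], [-26, -26, -6, -2], [-12, -6, -6, 6], [12, -2, 6, -14]].
Applying the same elementary operations to the rows and columns of H produces a congruent diagonal matrix with entries -42, -208/21, -123/52, -40/41.
So there are 4 negative pivots.
H is negative definite, so the origin is a strict local maximum.

local maximum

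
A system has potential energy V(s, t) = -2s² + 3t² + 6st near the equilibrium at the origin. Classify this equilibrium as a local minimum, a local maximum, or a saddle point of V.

The Hessian at the origin is H = [[-4, 6], [6, 6]].
det H = -4·6 − (6)² = -60 < 0, so H is indefinite.
Therefore the origin is a saddle point.

saddle point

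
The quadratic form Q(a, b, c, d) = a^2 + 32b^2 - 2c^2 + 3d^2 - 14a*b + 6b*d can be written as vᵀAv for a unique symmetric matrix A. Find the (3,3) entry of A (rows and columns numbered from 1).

The coefficient of c^2 in Q is -2, and that is exactly A[3,3].

-2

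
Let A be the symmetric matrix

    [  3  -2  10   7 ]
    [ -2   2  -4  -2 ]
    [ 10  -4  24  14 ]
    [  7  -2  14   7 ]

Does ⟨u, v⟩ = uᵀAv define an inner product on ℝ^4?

no

Congruent diagonalization of A (simultaneous row and column reduction) yields pivots 3, 2/3, -20, 0.
That gives 2 positive, 1 negative, 1 zero pivots.
Hence Q is indefinite.
⟨·,·⟩ is an inner product exactly when A is positive definite.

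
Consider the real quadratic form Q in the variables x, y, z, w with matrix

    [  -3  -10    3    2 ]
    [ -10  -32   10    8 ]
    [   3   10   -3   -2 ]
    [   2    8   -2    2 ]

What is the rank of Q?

Symmetric row and column elimination reduces A to a congruent diagonal form with pivots -3, 4/3, 0, 2.
So there are 2 positive, 1 negative, 1 zero pivots.
The rank is the number of nonzero pivots: 3.

3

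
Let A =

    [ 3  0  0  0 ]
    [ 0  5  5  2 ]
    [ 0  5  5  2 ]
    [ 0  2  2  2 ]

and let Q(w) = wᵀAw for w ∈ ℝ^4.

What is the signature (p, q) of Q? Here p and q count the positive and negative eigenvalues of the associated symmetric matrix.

Row-reducing A symmetrically gives the diagonal entries 3, 5, 0, 6/5.
So there are 3 positive, 1 zero pivots.

(3, 0)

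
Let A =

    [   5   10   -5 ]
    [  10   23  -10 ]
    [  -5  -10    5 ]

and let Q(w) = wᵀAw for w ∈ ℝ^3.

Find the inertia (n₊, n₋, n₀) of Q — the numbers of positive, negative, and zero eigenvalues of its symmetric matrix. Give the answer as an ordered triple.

Row-reducing A symmetrically gives the diagonal entries 5, 3, 0.
That gives 2 positive, 1 zero pivots.

(2, 0, 1)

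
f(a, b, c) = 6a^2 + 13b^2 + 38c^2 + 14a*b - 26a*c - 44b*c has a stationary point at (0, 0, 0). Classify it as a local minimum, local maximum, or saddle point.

local minimum

The Hessian at the origin is H = [[12, 14, -26], [14, 26, -44], [-26, -44, 76]].
Row-reducing H symmetrically gives the diagonal entries 12, 29/3, 10/29.
Counting signs: 3 positive.
H is positive definite, so the origin is a strict local minimum.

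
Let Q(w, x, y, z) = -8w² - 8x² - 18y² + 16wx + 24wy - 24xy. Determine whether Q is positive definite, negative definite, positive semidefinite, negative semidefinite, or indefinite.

negative semidefinite

Write A = [[-8, 8, 12, 0], [8, -8, -12, 0], [12, -12, -18, 0], [0, 0, 0, 0]].
Applying the same elementary operations to the rows and columns of A produces a congruent diagonal matrix with entries -8, 0, 0, 0.
That gives 1 negative, 3 zero pivots.
Hence Q is negative semidefinite.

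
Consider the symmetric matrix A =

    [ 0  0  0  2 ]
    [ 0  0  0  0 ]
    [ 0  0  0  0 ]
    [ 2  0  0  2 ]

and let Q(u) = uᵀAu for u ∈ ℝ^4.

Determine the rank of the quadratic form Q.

2

Row reduction of A gives 2 nonzero rows, so rank A = 2.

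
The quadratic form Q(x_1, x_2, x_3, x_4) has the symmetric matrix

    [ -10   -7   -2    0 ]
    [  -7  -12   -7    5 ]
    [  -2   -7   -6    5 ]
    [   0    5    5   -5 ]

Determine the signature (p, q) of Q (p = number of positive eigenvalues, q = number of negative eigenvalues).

(0, 4)

Row-reducing A symmetrically gives the diagonal entries -10, -71/10, -84/71, -15/28.
So there are 4 negative pivots.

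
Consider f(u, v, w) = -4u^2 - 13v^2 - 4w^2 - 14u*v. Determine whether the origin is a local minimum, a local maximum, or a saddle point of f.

local maximum

The Hessian at the origin is H = [[-8, -14, 0], [-14, -26, 0], [0, 0, -8]].
Congruent diagonalization of H (simultaneous row and column reduction) yields pivots -8, -3/2, -8.
That gives 3 negative pivots.
H is negative definite, so the origin is a strict local maximum.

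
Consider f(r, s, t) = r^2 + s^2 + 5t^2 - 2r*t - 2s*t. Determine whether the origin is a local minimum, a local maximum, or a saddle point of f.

The Hessian at the origin is H = [[2, 0, -2], [0, 2, -2], [-2, -2, 10]].
Symmetric row and column elimination reduces H to a congruent diagonal form with pivots 2, 2, 6.
Counting signs: 3 positive.
H is positive definite, so the origin is a strict local minimum.

local minimum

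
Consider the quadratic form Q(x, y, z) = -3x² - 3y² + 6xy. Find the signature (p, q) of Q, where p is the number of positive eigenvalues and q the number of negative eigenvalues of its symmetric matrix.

(0, 1)

The associated matrix is A = [[-3, 3, 0], [3, -3, 0], [0, 0, 0]].
Row-reducing A symmetrically gives the diagonal entries -3, 0, 0.
So there are 1 negative, 2 zero pivots.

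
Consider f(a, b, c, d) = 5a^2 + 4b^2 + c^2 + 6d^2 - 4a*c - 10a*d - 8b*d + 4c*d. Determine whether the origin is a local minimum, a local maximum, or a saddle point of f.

The Hessian at the origin is H = [[10, 0, -4, -10], [0, 8, 0, -8], [-4, 0, 2, 4], [-10, -8, 4, 12]].
Applying the same elementary operations to the rows and columns of H produces a congruent diagonal matrix with entries 10, 8, 2/5, -6.
That gives 3 positive, 1 negative pivots.
H is indefinite, so the origin is a saddle point.

saddle point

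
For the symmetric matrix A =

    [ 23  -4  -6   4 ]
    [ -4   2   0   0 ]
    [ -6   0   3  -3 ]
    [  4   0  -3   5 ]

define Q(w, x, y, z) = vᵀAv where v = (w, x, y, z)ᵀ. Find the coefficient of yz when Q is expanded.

The coefficient of yz is A[3,4] + A[4,3] = 2·(-3) = -6.

-6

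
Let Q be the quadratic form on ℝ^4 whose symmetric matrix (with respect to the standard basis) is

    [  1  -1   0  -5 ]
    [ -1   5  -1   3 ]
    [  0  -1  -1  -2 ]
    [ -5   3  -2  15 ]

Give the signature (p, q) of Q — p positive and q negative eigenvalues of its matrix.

Row-reducing A symmetrically gives the diagonal entries 1, 4, -5/4, -6.
That gives 2 positive, 2 negative pivots.

(2, 2)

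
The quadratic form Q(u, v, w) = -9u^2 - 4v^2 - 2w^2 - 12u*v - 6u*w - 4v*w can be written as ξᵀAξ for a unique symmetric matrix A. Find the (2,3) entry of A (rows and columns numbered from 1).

The coefficient of v·w in Q is -4. For a symmetric A this equals A[2,3] + A[3,2] = 2·A[2,3].
So A[2,3] = -4/2 = -2.

-2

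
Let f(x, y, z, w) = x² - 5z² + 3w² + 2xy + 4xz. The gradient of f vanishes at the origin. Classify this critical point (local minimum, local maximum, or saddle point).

saddle point

The Hessian at the origin is H = [[2, 2, 4, 0], [2, 0, 0, 0], [4, 0, -10, 0], [0, 0, 0, 6]].
An LDLᵀ factorisation of H has diagonal entries 2, -2, -10, 6.
Counting signs: 2 positive, 2 negative.
H is indefinite, so the origin is a saddle point.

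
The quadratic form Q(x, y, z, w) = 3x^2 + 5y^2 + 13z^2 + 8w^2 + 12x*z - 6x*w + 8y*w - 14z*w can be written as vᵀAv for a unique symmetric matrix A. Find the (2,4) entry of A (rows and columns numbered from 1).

4

The coefficient of y·w in Q is 8. For a symmetric A this equals A[2,4] + A[4,2] = 2·A[2,4].
So A[2,4] = 8/2 = 4.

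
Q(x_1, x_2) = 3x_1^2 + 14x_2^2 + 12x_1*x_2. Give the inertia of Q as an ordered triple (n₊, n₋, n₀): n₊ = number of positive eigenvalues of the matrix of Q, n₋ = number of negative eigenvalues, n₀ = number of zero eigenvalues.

(2, 0, 0)

The associated matrix is A = [[3, 6], [6, 14]].
Row-reducing A symmetrically gives the diagonal entries 3, 2.
That gives 2 positive pivots.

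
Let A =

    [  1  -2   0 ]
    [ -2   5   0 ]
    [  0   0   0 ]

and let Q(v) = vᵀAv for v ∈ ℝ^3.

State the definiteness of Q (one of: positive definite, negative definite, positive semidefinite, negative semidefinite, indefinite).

positive semidefinite

Applying the same elementary operations to the rows and columns of A produces a congruent diagonal matrix with entries 1, 1, 0.
Counting signs: 2 positive, 1 zero.
Hence Q is positive semidefinite.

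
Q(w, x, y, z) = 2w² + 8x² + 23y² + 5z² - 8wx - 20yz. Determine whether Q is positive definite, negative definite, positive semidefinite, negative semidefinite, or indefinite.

The symmetric matrix is A = [[2, -4, 0, 0], [-4, 8, 0, 0], [0, 0, 23, -10], [0, 0, -10, 5]].
Applying the same elementary operations to the rows and columns of A produces a congruent diagonal matrix with entries 2, 0, 23, 15/23.
So there are 3 positive, 1 zero pivots.
Hence Q is positive semidefinite.

positive semidefinite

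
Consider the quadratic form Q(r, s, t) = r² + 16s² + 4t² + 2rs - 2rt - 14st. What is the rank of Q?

3

The associated matrix is A = [[1, 1, -1], [1, 16, -7], [-1, -7, 4]].
An LDLᵀ factorisation of A has diagonal entries 1, 15, 3/5.
That gives 3 positive pivots.
The rank is the number of nonzero pivots: 3.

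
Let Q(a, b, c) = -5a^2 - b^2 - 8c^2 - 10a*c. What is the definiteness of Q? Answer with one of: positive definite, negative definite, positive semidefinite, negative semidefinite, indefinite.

The symmetric matrix of Q is A = [[-5, 0, -5], [0, -1, 0], [-5, 0, -8]].
Leading principal minors: Δ_1 = -5, Δ_2 = 5, Δ_3 = -15.
The signs alternate starting with Δ_1 < 0, so by Sylvester's criterion Q is negative definite.

negative definite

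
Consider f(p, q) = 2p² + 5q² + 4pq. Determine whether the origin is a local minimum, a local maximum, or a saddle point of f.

local minimum

The Hessian at the origin is H = [[4, 4], [4, 10]].
det H = 4·10 − (4)² = 24 > 0 and H[1,1] = 4 > 0, so H is positive definite.
Therefore the origin is a local minimum.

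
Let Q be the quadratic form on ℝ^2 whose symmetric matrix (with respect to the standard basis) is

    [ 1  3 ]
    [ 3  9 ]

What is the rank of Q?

1

Congruent diagonalization of A (simultaneous row and column reduction) yields pivots 1, 0.
Counting signs: 1 positive, 1 zero.
The rank is the number of nonzero pivots: 1.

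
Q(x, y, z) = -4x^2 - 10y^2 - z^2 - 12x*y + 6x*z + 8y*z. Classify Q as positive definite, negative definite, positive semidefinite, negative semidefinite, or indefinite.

indefinite

The associated matrix is A = [[-4, -6, 3], [-6, -10, 4], [3, 4, -1]].
Applying the same elementary operations to the rows and columns of A produces a congruent diagonal matrix with entries -4, -1, 3/2.
So there are 1 positive, 2 negative pivots.
Hence Q is indefinite.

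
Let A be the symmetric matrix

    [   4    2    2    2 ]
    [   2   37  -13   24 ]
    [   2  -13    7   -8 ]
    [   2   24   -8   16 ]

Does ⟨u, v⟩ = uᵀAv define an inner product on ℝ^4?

Applying the same elementary operations to the rows and columns of A produces a congruent diagonal matrix with entries 4, 36, 5/9, 3/10.
Counting signs: 4 positive.
Hence Q is positive definite.
⟨·,·⟩ is an inner product exactly when A is positive definite.

yes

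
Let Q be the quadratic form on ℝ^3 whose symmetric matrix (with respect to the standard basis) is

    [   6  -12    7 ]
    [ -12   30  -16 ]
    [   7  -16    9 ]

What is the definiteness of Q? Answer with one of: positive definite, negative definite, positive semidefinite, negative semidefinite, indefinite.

positive definite

An LDLᵀ factorisation of A has diagonal entries 6, 6, 1/6.
So there are 3 positive pivots.
Hence Q is positive definite.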